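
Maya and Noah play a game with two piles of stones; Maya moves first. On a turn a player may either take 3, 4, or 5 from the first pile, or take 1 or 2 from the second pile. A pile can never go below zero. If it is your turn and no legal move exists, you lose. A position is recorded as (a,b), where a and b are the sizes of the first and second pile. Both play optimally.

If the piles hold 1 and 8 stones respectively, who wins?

Classify positions by backward induction: terminal positions (no move available) are L. From any other position, the mover wins iff some move reaches an L.
No move ever increases a pile, so every position that can arise here has a ≤ 1 and b ≤ 8; it is enough to label the cells with 0 ≤ a ≤ 1 and 0 ≤ b ≤ 8.
Every move lowers a or b (never raises either), so fill the grid row by row in increasing a, and left to right within a row: each cell's successors are then already labelled.
      b=0  b=1  b=2  b=3  b=4  b=5  b=6  b=7  b=8
a=0:    L    W    W    L    W    W    L    W    W
a=1:    L    W    W    L    W    W    L    W    W
Cells with no legal move (terminal, hence L): (0,0), (1,0).
The remaining L cells, each justified by listing all of its moves:
(0,3): →(0,2)(W), (0,1)(W) — all W, so L
(0,6): →(0,5)(W), (0,4)(W) — all W, so L
(1,3): →(1,2)(W), (1,1)(W) — all W, so L
(1,6): →(1,5)(W), (1,4)(W) — all W, so L
Every other cell has at least one move into one of the L cells above, so it is W.
The starting position (1,8) is W: Maya should move to (1,6), handing over an L position.

Maya wins.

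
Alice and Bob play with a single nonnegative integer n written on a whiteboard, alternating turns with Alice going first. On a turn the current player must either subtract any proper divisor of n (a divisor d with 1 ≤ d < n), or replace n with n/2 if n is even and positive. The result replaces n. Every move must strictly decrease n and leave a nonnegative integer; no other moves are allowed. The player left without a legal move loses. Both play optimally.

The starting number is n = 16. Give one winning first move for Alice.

Use the standard recursion: the mover loses at a terminal position; elsewhere, the mover wins exactly when some move hands the opponent an L position.
n=0: no move → L
n=1: no move → L
n=2: reaches L-position 1 → W
n=3: only reaches 2(W), which is W → L
n=4: reaches L-position 3 → W
n=5: only reaches 4(W), which is W → L
n=6: reaches L-position 3 → W
n=7: only reaches 6(W), which is W → L
n=8: reaches L-position 7 → W
n=9: only reaches 6(W), 8(W), all W → L
n=10: reaches L-position 5 → W
n=11: only reaches 10(W), which is W → L
n=12: reaches L-position 9 → W
n=13: only reaches 12(W), which is W → L
n=14: reaches L-position 7 → W
n=15: only reaches 10(W), 12(W), 14(W), all W → L
n=16: reaches L-position 15 → W
From 16, the L positions reachable in one move are: 15.

Move to 15.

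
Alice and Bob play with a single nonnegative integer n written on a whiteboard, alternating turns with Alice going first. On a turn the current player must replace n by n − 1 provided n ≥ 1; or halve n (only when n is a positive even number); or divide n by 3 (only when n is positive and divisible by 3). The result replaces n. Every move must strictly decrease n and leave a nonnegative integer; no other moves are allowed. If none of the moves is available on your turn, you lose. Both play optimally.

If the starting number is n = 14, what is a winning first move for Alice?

Move to 7.

Work bottom-up. With no move the player to move loses. Otherwise the position is W if at least one move leads to an L position for the opponent, and L if every move leads to a W.
n=0: no move → L
n=1: W (go to 0, an L position)
n=2: L (sole option 1(W) is W)
n=3: W (go to 2, an L position)
n=4: W (go to 2, an L position)
n=5: L (sole option 4(W) is W)
n=6: W (go to 2, an L position)
n=7: L (sole option 6(W) is W)
n=8: W (go to 7, an L position)
n=9: L (options 3(W), 8(W) are all W)
n=10: W (go to 5, an L position)
n=11: L (sole option 10(W) is W)
n=12: W (go to 11, an L position)
n=13: L (sole option 12(W) is W)
n=14: W (go to 7, an L position)
From 14, the L positions reachable in one move are: 7, 13. Any move reaching one of these is winning.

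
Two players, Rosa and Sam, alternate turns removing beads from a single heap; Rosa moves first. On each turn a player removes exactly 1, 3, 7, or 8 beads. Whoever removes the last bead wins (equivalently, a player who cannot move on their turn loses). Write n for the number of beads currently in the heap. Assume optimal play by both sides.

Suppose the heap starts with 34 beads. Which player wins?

Sam wins.

Classify positions by backward induction: terminal positions (no move available) are L. From any other position, the mover wins iff some move reaches an L.
n=0: no move → L
n=1: can move to 0, which is L ⇒ W
n=2: the only move is to 1(W), a W ⇒ L
n=3: can move to 2, which is L ⇒ W
n=4: moves to 3(W), 1(W); every one is W ⇒ L
n=5: can move to 4, which is L ⇒ W
n=6: moves to 5(W), 3(W); every one is W ⇒ L
n=7: can move to 6, which is L ⇒ W
n=8: can move to 0, which is L ⇒ W
n=9: can move to 6, which is L ⇒ W
n=10: can move to 2, which is L ⇒ W
n=11: can move to 4, which is L ⇒ W
n=12: can move to 4, which is L ⇒ W
n=13: can move to 6, which is L ⇒ W
n=14: can move to 6, which is L ⇒ W
n=15: moves to 14(W), 12(W), 8(W), 7(W); every one is W ⇒ L
n=16: can move to 15, which is L ⇒ W
n=17: moves to 16(W), 14(W), 10(W), 9(W); every one is W ⇒ L
n=18: can move to 17, which is L ⇒ W
n=19: moves to 18(W), 16(W), 12(W), 11(W); every one is W ⇒ L
n=20: can move to 19, which is L ⇒ W
n=21: moves to 20(W), 18(W), 14(W), 13(W); every one is W ⇒ L
n=22: can move to 21, which is L ⇒ W
n=23: can move to 15, which is L ⇒ W
n=24: can move to 21, which is L ⇒ W
n=25: can move to 17, which is L ⇒ W
n=26: can move to 19, which is L ⇒ W
n=27: can move to 19, which is L ⇒ W
n=28: can move to 21, which is L ⇒ W
n=29: can move to 21, which is L ⇒ W
n=30: moves to 29(W), 27(W), 23(W), 22(W); every one is W ⇒ L
n=31: can move to 30, which is L ⇒ W
n=32: moves to 31(W), 29(W), 25(W), 24(W); every one is W ⇒ L
n=33: can move to 32, which is L ⇒ W
n=34: moves to 33(W), 31(W), 27(W), 26(W); every one is W ⇒ L
The starting position 34 is L: whatever Rosa does, the opponent receives a W position.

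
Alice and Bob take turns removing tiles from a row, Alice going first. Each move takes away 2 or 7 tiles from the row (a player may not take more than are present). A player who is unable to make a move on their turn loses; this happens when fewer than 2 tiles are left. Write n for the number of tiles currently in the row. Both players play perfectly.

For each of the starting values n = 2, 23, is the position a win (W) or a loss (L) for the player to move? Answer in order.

Classify positions by backward induction: terminal positions (no move available) are L. From any other position, the mover wins iff some move reaches an L.
n=0: no move → L
n=1: no move → L
n=2: →0(L), so W
n=3: →1(L), so W
n=4: →2(W) only, which is W, so L
n=5: →3(W) only, which is W, so L
n=6: →4(L), so W
n=7: →5(L), so W
n=8: →1(L), so W
n=9: →7(W), 2(W) — all W, so L
n=10: →8(W), 3(W) — all W, so L
n=11: →9(L), so W
n=12: →10(L), so W
n=13: →11(W), 6(W) — all W, so L
n=14: →12(W), 7(W) — all W, so L
n=15: →13(L), so W
n=16: →14(L), so W
n=17: →10(L), so W
n=18: →16(W), 11(W) — all W, so L
n=19: →17(W), 12(W) — all W, so L
n=20: →18(L), so W
n=21: →19(L), so W
n=22: →20(W), 15(W) — all W, so L
n=23: →21(W), 16(W) — all W, so L

2: W, 23: L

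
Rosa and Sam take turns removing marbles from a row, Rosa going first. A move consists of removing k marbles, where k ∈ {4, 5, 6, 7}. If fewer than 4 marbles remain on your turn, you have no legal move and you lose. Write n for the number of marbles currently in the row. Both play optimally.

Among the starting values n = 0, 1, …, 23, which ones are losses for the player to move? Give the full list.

Work bottom-up. With no move the player to move loses. Otherwise the position is W if at least one move leads to an L position for the opponent, and L if every move leads to a W.
n=0: no move → L
n=1: no move → L
n=2: no move → L
n=3: no move → L
n=4: can move to 0, which is L ⇒ W
n=5: can move to 1, which is L ⇒ W
n=6: can move to 2, which is L ⇒ W
n=7: can move to 3, which is L ⇒ W
n=8: can move to 3, which is L ⇒ W
n=9: can move to 3, which is L ⇒ W
n=10: can move to 3, which is L ⇒ W
n=11: moves to 7(W), 6(W), 5(W), 4(W); every one is W ⇒ L
n=12: moves to 8(W), 7(W), 6(W), 5(W); every one is W ⇒ L
n=13: moves to 9(W), 8(W), 7(W), 6(W); every one is W ⇒ L
n=14: moves to 10(W), 9(W), 8(W), 7(W); every one is W ⇒ L
n=15: can move to 11, which is L ⇒ W
n=16: can move to 12, which is L ⇒ W
n=17: can move to 13, which is L ⇒ W
n=18: can move to 14, which is L ⇒ W
n=19: can move to 14, which is L ⇒ W
n=20: can move to 14, which is L ⇒ W
n=21: can move to 14, which is L ⇒ W
n=22: moves to 18(W), 17(W), 16(W), 15(W); every one is W ⇒ L
n=23: moves to 19(W), 18(W), 17(W), 16(W); every one is W ⇒ L
The losing starting values of n are exactly the entries labelled L in this table (10 of them).

0, 1, 2, 3, 11, 12, 13, 14, 22, 23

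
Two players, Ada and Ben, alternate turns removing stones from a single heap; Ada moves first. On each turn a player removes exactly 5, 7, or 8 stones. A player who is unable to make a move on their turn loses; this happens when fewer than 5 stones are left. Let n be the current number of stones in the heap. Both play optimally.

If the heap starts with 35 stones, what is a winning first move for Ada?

Work bottom-up. With no move the player to move loses. Otherwise the position is W if at least one move leads to an L position for the opponent, and L if every move leads to a W.
n=0: no move → L
n=1: no move → L
n=2: no move → L
n=3: no move → L
n=4: no move → L
n=5: reaches L-position 0 → W
n=6: reaches L-position 1 → W
n=7: reaches L-position 2 → W
n=8: reaches L-position 3 → W
n=9: reaches L-position 4 → W
n=10: reaches L-position 3 → W
n=11: reaches L-position 4 → W
n=12: reaches L-position 4 → W
n=13: only reaches 8(W), 6(W), 5(W), all W → L
n=14: only reaches 9(W), 7(W), 6(W), all W → L
n=15: only reaches 10(W), 8(W), 7(W), all W → L
n=16: only reaches 11(W), 9(W), 8(W), all W → L
n=17: only reaches 12(W), 10(W), 9(W), all W → L
n=18: reaches L-position 13 → W
n=19: reaches L-position 14 → W
n=20: reaches L-position 15 → W
n=21: reaches L-position 16 → W
n=22: reaches L-position 17 → W
n=23: reaches L-position 16 → W
n=24: reaches L-position 17 → W
n=25: reaches L-position 17 → W
n=26: only reaches 21(W), 19(W), 18(W), all W → L
n=27: only reaches 22(W), 20(W), 19(W), all W → L
n=28: only reaches 23(W), 21(W), 20(W), all W → L
n=29: only reaches 24(W), 22(W), 21(W), all W → L
n=30: only reaches 25(W), 23(W), 22(W), all W → L
n=31: reaches L-position 26 → W
n=32: reaches L-position 27 → W
n=33: reaches L-position 28 → W
n=34: reaches L-position 29 → W
n=35: reaches L-position 30 → W
From 35, the L positions reachable in one move are: 30, 28, 27. Any move reaching one of these is winning.

Remove 5, leaving 30.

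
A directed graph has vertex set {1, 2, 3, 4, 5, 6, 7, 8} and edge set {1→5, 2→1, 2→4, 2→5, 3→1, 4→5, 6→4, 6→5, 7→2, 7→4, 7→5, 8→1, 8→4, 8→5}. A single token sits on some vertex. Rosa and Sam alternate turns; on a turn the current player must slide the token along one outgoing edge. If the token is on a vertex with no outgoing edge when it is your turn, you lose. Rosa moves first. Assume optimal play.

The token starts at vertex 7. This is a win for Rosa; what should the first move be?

Move to 5.

Label each position W (a win for the player to move) or L (a loss). A position with no legal move is L; any other position is W exactly when some move reaches an L, and L when every move reaches a W.
Every edge goes from a vertex to one that appears earlier in the order 5, 4, 1, 6, 2, 8, 3, 7, so processing vertices in that order labels each vertex after all of its successors.
5: no outgoing edge → L
4: reaches L-position 5 → W
1: reaches L-position 5 → W
6: reaches L-position 5 → W
2: reaches L-position 5 → W
8: reaches L-position 5 → W
3: only reaches 1(W), which is W → L
7: reaches L-position 5 → W
From 7, the L positions reachable in one move are: 5.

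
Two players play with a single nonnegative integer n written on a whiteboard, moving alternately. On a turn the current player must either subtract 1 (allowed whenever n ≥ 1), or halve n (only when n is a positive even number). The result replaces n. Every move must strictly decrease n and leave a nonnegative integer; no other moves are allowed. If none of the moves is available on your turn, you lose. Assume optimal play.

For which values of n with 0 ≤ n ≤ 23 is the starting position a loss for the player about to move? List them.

Classify positions by backward induction: terminal positions (no move available) are L. From any other position, the mover wins iff some move reaches an L.
n=0: no move → L
n=1: reaches L-position 0 → W
n=2: only reaches 1(W), which is W → L
n=3: reaches L-position 2 → W
n=4: reaches L-position 2 → W
n=5: only reaches 4(W), which is W → L
n=6: reaches L-position 5 → W
n=7: only reaches 6(W), which is W → L
n=8: reaches L-position 7 → W
n=9: only reaches 8(W), which is W → L
n=10: reaches L-position 5 → W
n=11: only reaches 10(W), which is W → L
n=12: reaches L-position 11 → W
n=13: only reaches 12(W), which is W → L
n=14: reaches L-position 7 → W
n=15: only reaches 14(W), which is W → L
n=16: reaches L-position 15 → W
n=17: only reaches 16(W), which is W → L
n=18: reaches L-position 9 → W
n=19: only reaches 18(W), which is W → L
n=20: reaches L-position 19 → W
n=21: only reaches 20(W), which is W → L
n=22: reaches L-position 11 → W
n=23: only reaches 22(W), which is W → L
Reading off the rows marked L gives the requested list; there are 12 such values of n.

0, 2, 5, 7, 9, 11, 13, 15, 17, 19, 21, 23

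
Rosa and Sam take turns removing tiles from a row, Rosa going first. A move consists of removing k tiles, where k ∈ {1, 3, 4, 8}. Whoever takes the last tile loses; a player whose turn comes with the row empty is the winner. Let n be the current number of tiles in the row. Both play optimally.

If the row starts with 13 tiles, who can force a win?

Rosa wins.

Positions with no move are W. A position that does have a move is losing for the player to move precisely when every available move leads to a winning position for the opponent. Fill in the labels:
n=0: no move; the opponent has just taken the last tile and therefore loses → W
n=1: the only move is to 0(W), a W ⇒ L
n=2: can move to 1, which is L ⇒ W
n=3: moves to 2(W), 0(W); every one is W ⇒ L
n=4: can move to 3, which is L ⇒ W
n=5: can move to 1, which is L ⇒ W
n=6: can move to 3, which is L ⇒ W
n=7: can move to 3, which is L ⇒ W
n=8: moves to 7(W), 5(W), 4(W), 0(W); every one is W ⇒ L
n=9: can move to 8, which is L ⇒ W
n=10: moves to 9(W), 7(W), 6(W), 2(W); every one is W ⇒ L
n=11: can move to 10, which is L ⇒ W
n=12: can move to 8, which is L ⇒ W
n=13: can move to 10, which is L ⇒ W
From 13 Rosa can remove 3, leaving 10, reaching an L position.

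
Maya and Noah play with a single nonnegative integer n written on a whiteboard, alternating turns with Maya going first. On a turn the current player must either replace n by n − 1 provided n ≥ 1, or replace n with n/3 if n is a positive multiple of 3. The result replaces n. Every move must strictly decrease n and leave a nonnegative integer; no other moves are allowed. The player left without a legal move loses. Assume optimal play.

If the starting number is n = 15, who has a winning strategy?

Noah wins.

Use the standard recursion: the mover loses at a terminal position; elsewhere, the mover wins exactly when some move hands the opponent an L position.
n=0: no move → L
n=1: W (go to 0, an L position)
n=2: L (sole option 1(W) is W)
n=3: W (go to 2, an L position)
n=4: L (sole option 3(W) is W)
n=5: W (go to 4, an L position)
n=6: W (go to 2, an L position)
n=7: L (sole option 6(W) is W)
n=8: W (go to 7, an L position)
n=9: L (options 3(W), 8(W) are all W)
n=10: W (go to 9, an L position)
n=11: L (sole option 10(W) is W)
n=12: W (go to 4, an L position)
n=13: L (sole option 12(W) is W)
n=14: W (go to 13, an L position)
n=15: L (options 5(W), 14(W) are all W)
The starting position 15 is L: whatever Maya does, the opponent receives a W position.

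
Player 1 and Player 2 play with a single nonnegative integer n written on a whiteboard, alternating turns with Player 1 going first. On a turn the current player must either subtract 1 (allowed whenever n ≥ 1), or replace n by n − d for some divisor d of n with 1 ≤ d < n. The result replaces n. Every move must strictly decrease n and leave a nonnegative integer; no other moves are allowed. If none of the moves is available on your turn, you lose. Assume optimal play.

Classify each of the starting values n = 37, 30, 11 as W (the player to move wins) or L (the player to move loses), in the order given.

Work bottom-up. With no move the player to move loses. Otherwise the position is W if at least one move leads to an L position for the opponent, and L if every move leads to a W.
n=0: no move → L
n=1: can move to 0, which is L ⇒ W
n=2: the only move is to 1(W), a W ⇒ L
n=3: can move to 2, which is L ⇒ W
n=4: can move to 2, which is L ⇒ W
n=5: the only move is to 4(W), a W ⇒ L
n=6: can move to 5, which is L ⇒ W
n=7: the only move is to 6(W), a W ⇒ L
n=8: can move to 7, which is L ⇒ W
n=9: moves to 6(W), 8(W); every one is W ⇒ L
n=10: can move to 5, which is L ⇒ W
n=11: the only move is to 10(W), a W ⇒ L
n=12: can move to 9, which is L ⇒ W
n=13: the only move is to 12(W), a W ⇒ L
n=14: can move to 7, which is L ⇒ W
n=15: moves to 10(W), 12(W), 14(W); every one is W ⇒ L
n=16: can move to 15, which is L ⇒ W
n=17: the only move is to 16(W), a W ⇒ L
n=18: can move to 9, which is L ⇒ W
n=19: the only move is to 18(W), a W ⇒ L
n=20: can move to 15, which is L ⇒ W
n=21: moves to 14(W), 18(W), 20(W); every one is W ⇒ L
n=22: can move to 11, which is L ⇒ W
n=23: the only move is to 22(W), a W ⇒ L
n=24: can move to 21, which is L ⇒ W
n=25: moves to 20(W), 24(W); every one is W ⇒ L
n=26: can move to 13, which is L ⇒ W
n=27: moves to 18(W), 24(W), 26(W); every one is W ⇒ L
n=28: can move to 21, which is L ⇒ W
n=29: the only move is to 28(W), a W ⇒ L
n=30: can move to 15, which is L ⇒ W
n=31: the only move is to 30(W), a W ⇒ L
n=32: can move to 31, which is L ⇒ W
n=33: moves to 22(W), 30(W), 32(W); every one is W ⇒ L
n=34: can move to 17, which is L ⇒ W
n=35: moves to 28(W), 30(W), 34(W); every one is W ⇒ L
n=36: can move to 27, which is L ⇒ W
n=37: the only move is to 36(W), a W ⇒ L

37: L, 30: W, 11: L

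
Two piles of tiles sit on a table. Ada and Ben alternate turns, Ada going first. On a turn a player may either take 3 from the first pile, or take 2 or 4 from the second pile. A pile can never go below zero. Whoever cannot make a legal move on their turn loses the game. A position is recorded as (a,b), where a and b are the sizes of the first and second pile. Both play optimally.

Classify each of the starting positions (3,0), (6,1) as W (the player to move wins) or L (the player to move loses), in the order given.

(3,0): W, (6,1): L

Positions with no move are L. A position that does have a move is losing for the player to move precisely when every available move leads to a winning position for the opponent. Fill in the labels:
No move ever increases a pile, so every position that can arise here has a ≤ 6 and b ≤ 1; it is enough to label the cells with 0 ≤ a ≤ 6 and 0 ≤ b ≤ 1.
Every move lowers a or b (never raises either), so fill the grid row by row in increasing a, and left to right within a row: each cell's successors are then already labelled.
      b=0  b=1
a=0:    L    L
a=1:    L    L
a=2:    L    L
a=3:    W    W
a=4:    W    W
a=5:    W    W
a=6:    L    L
Cells with no legal move (terminal, hence L): (0,0), (0,1), (1,0), (1,1), (2,0), (2,1).
The remaining L cells, each justified by listing all of its moves:
(6,0): the only move is to (3,0)(W), a W ⇒ L
(6,1): the only move is to (3,1)(W), a W ⇒ L
Every other cell has at least one move into one of the L cells above, so it is W.
(3,0): the move to (0,0) reaches an L cell, so W
(6,1): one of the L cells justified above, so L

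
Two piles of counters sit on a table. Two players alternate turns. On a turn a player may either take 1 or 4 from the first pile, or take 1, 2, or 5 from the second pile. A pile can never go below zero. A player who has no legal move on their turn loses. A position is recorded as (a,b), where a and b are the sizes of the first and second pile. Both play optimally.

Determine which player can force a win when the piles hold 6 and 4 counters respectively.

The second player wins.

Classify positions by backward induction: terminal positions (no move available) are L. From any other position, the mover wins iff some move reaches an L.
No move ever increases a pile, so every position that can arise here has a ≤ 6 and b ≤ 4; it is enough to label the cells with 0 ≤ a ≤ 6 and 0 ≤ b ≤ 4.
Every move lowers a or b (never raises either), so fill the grid row by row in increasing a, and left to right within a row: each cell's successors are then already labelled.
      b=0  b=1  b=2  b=3  b=4
a=0:    L    W    W    L    W
a=1:    W    L    W    W    L
a=2:    L    W    W    L    W
a=3:    W    L    W    W    L
a=4:    W    W    L    W    W
a=5:    L    W    W    L    W
a=6:    W    L    W    W    L
Cells with no legal move (terminal, hence L): (0,0).
The remaining L cells, each justified by listing all of its moves:
(0,3): moves to (0,2)(W), (0,1)(W); every one is W ⇒ L
(1,1): moves to (0,1)(W), (1,0)(W); every one is W ⇒ L
(1,4): moves to (0,4)(W), (1,3)(W), (1,2)(W); every one is W ⇒ L
(2,0): the only move is to (1,0)(W), a W ⇒ L
(2,3): moves to (1,3)(W), (2,2)(W), (2,1)(W); every one is W ⇒ L
(3,1): moves to (2,1)(W), (3,0)(W); every one is W ⇒ L
(3,4): moves to (2,4)(W), (3,3)(W), (3,2)(W); every one is W ⇒ L
(4,2): moves to (3,2)(W), (0,2)(W), (4,1)(W), (4,0)(W); every one is W ⇒ L
(5,0): moves to (4,0)(W), (1,0)(W); every one is W ⇒ L
(5,3): moves to (4,3)(W), (1,3)(W), (5,2)(W), (5,1)(W); every one is W ⇒ L
(6,1): moves to (5,1)(W), (2,1)(W), (6,0)(W); every one is W ⇒ L
(6,4): moves to (5,4)(W), (2,4)(W), (6,3)(W), (6,2)(W); every one is W ⇒ L
Every other cell has at least one move into one of the L cells above, so it is W.
The starting position (6,4) is L: whatever the player to move does, the opponent receives a W position.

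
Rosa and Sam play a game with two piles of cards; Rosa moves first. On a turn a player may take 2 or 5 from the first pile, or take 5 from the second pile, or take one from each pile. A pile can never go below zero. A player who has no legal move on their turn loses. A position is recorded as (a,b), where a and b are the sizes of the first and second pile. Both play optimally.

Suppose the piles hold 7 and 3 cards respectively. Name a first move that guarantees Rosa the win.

Use the standard recursion: the mover loses at a terminal position; elsewhere, the mover wins exactly when some move hands the opponent an L position.
No move ever increases a pile, so every position that can arise here has a ≤ 7 and b ≤ 3; it is enough to label the cells with 0 ≤ a ≤ 7 and 0 ≤ b ≤ 3.
Every move lowers a or b (never raises either), so fill the grid row by row in increasing a, and left to right within a row: each cell's successors are then already labelled.
      b=0  b=1  b=2  b=3
a=0:    L    L    L    L
a=1:    L    W    W    W
a=2:    W    W    W    W
a=3:    W    L    L    L
a=4:    L    L    W    W
a=5:    W    W    W    W
a=6:    W    W    L    L
a=7:    L    L    L    W
Cells with no legal move (terminal, hence L): (0,0), (0,1), (0,2), (0,3), (1,0).
The remaining L cells, each justified by listing all of its moves:
(3,1): only reaches (1,1)(W), (2,0)(W), all W → L
(3,2): only reaches (1,2)(W), (2,1)(W), all W → L
(3,3): only reaches (1,3)(W), (2,2)(W), all W → L
(4,0): only reaches (2,0)(W), which is W → L
(4,1): only reaches (2,1)(W), (3,0)(W), all W → L
(6,2): only reaches (4,2)(W), (1,2)(W), (5,1)(W), all W → L
(6,3): only reaches (4,3)(W), (1,3)(W), (5,2)(W), all W → L
(7,0): only reaches (5,0)(W), (2,0)(W), all W → L
(7,1): only reaches (5,1)(W), (2,1)(W), (6,0)(W), all W → L
(7,2): only reaches (5,2)(W), (2,2)(W), (6,1)(W), all W → L
Every other cell has at least one move into one of the L cells above, so it is W.
From (7,3), the L positions reachable in one move are: (6,2).

Move to (6,2).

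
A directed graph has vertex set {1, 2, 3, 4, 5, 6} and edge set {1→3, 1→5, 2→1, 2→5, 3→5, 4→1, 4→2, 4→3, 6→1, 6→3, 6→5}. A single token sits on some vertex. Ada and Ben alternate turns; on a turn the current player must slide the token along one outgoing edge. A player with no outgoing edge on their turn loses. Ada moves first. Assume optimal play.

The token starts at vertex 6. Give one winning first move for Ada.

Move to 5.

Compute win/loss labels from the base case upward. A position with no move is L. Any other position is W if it can reach an L in one move, else L.
Every edge goes from a vertex to one that appears earlier in the order 5, 3, 1, 2, 6, 4, so processing vertices in that order labels each vertex after all of its successors.
5: no outgoing edge → L
3: W (go to 5, an L position)
1: W (go to 5, an L position)
2: W (go to 5, an L position)
6: W (go to 5, an L position)
4: L (options 2(W), 1(W), 3(W) are all W)
From 6, the L positions reachable in one move are: 5.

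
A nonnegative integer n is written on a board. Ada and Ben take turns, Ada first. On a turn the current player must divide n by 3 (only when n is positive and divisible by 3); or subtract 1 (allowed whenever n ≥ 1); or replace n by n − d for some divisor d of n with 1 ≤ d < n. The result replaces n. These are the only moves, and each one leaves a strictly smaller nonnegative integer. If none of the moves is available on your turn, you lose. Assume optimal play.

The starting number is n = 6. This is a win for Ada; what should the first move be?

Move to 2.

Use the standard recursion: the mover loses at a terminal position; elsewhere, the mover wins exactly when some move hands the opponent an L position.
n=0: no move → L
n=1: reaches L-position 0 → W
n=2: only reaches 1(W), which is W → L
n=3: reaches L-position 2 → W
n=4: reaches L-position 2 → W
n=5: only reaches 4(W), which is W → L
n=6: reaches L-position 2 → W
From 6, the L positions reachable in one move are: 2, 5. Any move reaching one of these is winning.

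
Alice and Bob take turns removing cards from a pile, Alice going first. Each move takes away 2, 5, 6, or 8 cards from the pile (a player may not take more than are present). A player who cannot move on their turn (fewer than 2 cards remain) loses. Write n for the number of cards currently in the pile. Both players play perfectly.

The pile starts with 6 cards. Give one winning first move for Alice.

Remove 2, leaving 4.

Use the standard recursion: the mover loses at a terminal position; elsewhere, the mover wins exactly when some move hands the opponent an L position.
n=0: no move → L
n=1: no move → L
n=2: can move to 0, which is L ⇒ W
n=3: can move to 1, which is L ⇒ W
n=4: the only move is to 2(W), a W ⇒ L
n=5: can move to 0, which is L ⇒ W
n=6: can move to 4, which is L ⇒ W
From 6, the L positions reachable in one move are: 4, 1, 0. Any move reaching one of these is winning.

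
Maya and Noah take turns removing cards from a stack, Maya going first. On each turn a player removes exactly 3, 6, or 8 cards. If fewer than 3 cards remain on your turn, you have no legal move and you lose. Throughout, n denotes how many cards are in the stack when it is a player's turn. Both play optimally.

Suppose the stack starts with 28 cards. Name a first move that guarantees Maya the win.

Remove 6, leaving 22.

Compute win/loss labels from the base case upward. A position with no move is L. Any other position is W if it can reach an L in one move, else L.
n=0: no move → L
n=1: no move → L
n=2: no move → L
n=3: W (go to 0, an L position)
n=4: W (go to 1, an L position)
n=5: W (go to 2, an L position)
n=6: W (go to 0, an L position)
n=7: W (go to 1, an L position)
n=8: W (go to 2, an L position)
n=9: W (go to 1, an L position)
n=10: W (go to 2, an L position)
n=11: L (options 8(W), 5(W), 3(W) are all W)
n=12: L (options 9(W), 6(W), 4(W) are all W)
n=13: L (options 10(W), 7(W), 5(W) are all W)
n=14: W (go to 11, an L position)
n=15: W (go to 12, an L position)
n=16: W (go to 13, an L position)
n=17: W (go to 11, an L position)
n=18: W (go to 12, an L position)
n=19: W (go to 13, an L position)
n=20: W (go to 12, an L position)
n=21: W (go to 13, an L position)
n=22: L (options 19(W), 16(W), 14(W) are all W)
n=23: L (options 20(W), 17(W), 15(W) are all W)
n=24: L (options 21(W), 18(W), 16(W) are all W)
n=25: W (go to 22, an L position)
n=26: W (go to 23, an L position)
n=27: W (go to 24, an L position)
n=28: W (go to 22, an L position)
From 28, the L positions reachable in one move are: 22.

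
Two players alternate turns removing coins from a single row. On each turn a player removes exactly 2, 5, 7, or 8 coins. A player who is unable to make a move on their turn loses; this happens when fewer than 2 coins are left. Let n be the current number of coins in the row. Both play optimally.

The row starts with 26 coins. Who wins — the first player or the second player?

The first player wins.

Classify positions by backward induction: terminal positions (no move available) are L. From any other position, the mover wins iff some move reaches an L.
n=0: no move → L
n=1: no move → L
n=2: →0(L), so W
n=3: →1(L), so W
n=4: →2(W) only, which is W, so L
n=5: →0(L), so W
n=6: →4(L), so W
n=7: →0(L), so W
n=8: →1(L), so W
n=9: →4(L), so W
n=10: →8(W), 5(W), 3(W), 2(W) — all W, so L
n=11: →4(L), so W
n=12: →10(L), so W
n=13: →11(W), 8(W), 6(W), 5(W) — all W, so L
n=14: →12(W), 9(W), 7(W), 6(W) — all W, so L
n=15: →13(L), so W
n=16: →14(L), so W
n=17: →10(L), so W
n=18: →13(L), so W
n=19: →14(L), so W
n=20: →13(L), so W
n=21: →14(L), so W
n=22: →14(L), so W
n=23: →21(W), 18(W), 16(W), 15(W) — all W, so L
n=24: →22(W), 19(W), 17(W), 16(W) — all W, so L
n=25: →23(L), so W
n=26: →24(L), so W
From 26 the player to move can remove 2, leaving 24, reaching an L position.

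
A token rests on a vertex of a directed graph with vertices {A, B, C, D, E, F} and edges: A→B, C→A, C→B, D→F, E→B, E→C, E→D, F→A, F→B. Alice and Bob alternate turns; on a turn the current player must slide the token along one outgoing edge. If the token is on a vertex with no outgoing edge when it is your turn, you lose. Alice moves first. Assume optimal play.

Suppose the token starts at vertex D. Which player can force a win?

Positions with no move are L. A position that does have a move is losing for the player to move precisely when every available move leads to a winning position for the opponent. Fill in the labels:
Every edge goes from a vertex to one that appears earlier in the order B, A, F, D, C, E, so processing vertices in that order labels each vertex after all of its successors.
B: no outgoing edge → L
A: →B(L), so W
F: →B(L), so W
D: →F(W) only, which is W, so L
C: →B(L), so W
E: →D(L), so W
The starting position D is L: whatever Alice does, the opponent receives a W position.

Bob wins.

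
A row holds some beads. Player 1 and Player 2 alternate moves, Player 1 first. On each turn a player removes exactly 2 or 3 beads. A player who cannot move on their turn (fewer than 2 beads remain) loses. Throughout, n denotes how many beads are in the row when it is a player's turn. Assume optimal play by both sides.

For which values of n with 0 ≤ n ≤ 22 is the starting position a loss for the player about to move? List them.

0, 1, 5, 6, 10, 11, 15, 16, 20, 21

Work bottom-up. With no move the player to move loses. Otherwise the position is W if at least one move leads to an L position for the opponent, and L if every move leads to a W.
n=0: no move → L
n=1: no move → L
n=2: can move to 0, which is L ⇒ W
n=3: can move to 1, which is L ⇒ W
n=4: can move to 1, which is L ⇒ W
n=5: moves to 3(W), 2(W); every one is W ⇒ L
n=6: moves to 4(W), 3(W); every one is W ⇒ L
n=7: can move to 5, which is L ⇒ W
n=8: can move to 6, which is L ⇒ W
n=9: can move to 6, which is L ⇒ W
n=10: moves to 8(W), 7(W); every one is W ⇒ L
n=11: moves to 9(W), 8(W); every one is W ⇒ L
n=12: can move to 10, which is L ⇒ W
n=13: can move to 11, which is L ⇒ W
n=14: can move to 11, which is L ⇒ W
n=15: moves to 13(W), 12(W); every one is W ⇒ L
n=16: moves to 14(W), 13(W); every one is W ⇒ L
n=17: can move to 15, which is L ⇒ W
n=18: can move to 16, which is L ⇒ W
n=19: can move to 16, which is L ⇒ W
n=20: moves to 18(W), 17(W); every one is W ⇒ L
n=21: moves to 19(W), 18(W); every one is W ⇒ L
n=22: can move to 20, which is L ⇒ W
Reading off the rows marked L gives the requested list; there are 10 such values of n.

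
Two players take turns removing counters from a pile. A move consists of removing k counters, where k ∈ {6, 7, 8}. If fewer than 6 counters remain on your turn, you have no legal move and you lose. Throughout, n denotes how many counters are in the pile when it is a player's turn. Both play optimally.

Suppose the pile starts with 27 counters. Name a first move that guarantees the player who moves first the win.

Remove 8, leaving 19.

Work bottom-up. With no move the player to move loses. Otherwise the position is W if at least one move leads to an L position for the opponent, and L if every move leads to a W.
n=0: no move → L
n=1: no move → L
n=2: no move → L
n=3: no move → L
n=4: no move → L
n=5: no move → L
n=6: can move to 0, which is L ⇒ W
n=7: can move to 1, which is L ⇒ W
n=8: can move to 2, which is L ⇒ W
n=9: can move to 3, which is L ⇒ W
n=10: can move to 4, which is L ⇒ W
n=11: can move to 5, which is L ⇒ W
n=12: can move to 5, which is L ⇒ W
n=13: can move to 5, which is L ⇒ W
n=14: moves to 8(W), 7(W), 6(W); every one is W ⇒ L
n=15: moves to 9(W), 8(W), 7(W); every one is W ⇒ L
n=16: moves to 10(W), 9(W), 8(W); every one is W ⇒ L
n=17: moves to 11(W), 10(W), 9(W); every one is W ⇒ L
n=18: moves to 12(W), 11(W), 10(W); every one is W ⇒ L
n=19: moves to 13(W), 12(W), 11(W); every one is W ⇒ L
n=20: can move to 14, which is L ⇒ W
n=21: can move to 15, which is L ⇒ W
n=22: can move to 16, which is L ⇒ W
n=23: can move to 17, which is L ⇒ W
n=24: can move to 18, which is L ⇒ W
n=25: can move to 19, which is L ⇒ W
n=26: can move to 19, which is L ⇒ W
n=27: can move to 19, which is L ⇒ W
From 27, the L positions reachable in one move are: 19.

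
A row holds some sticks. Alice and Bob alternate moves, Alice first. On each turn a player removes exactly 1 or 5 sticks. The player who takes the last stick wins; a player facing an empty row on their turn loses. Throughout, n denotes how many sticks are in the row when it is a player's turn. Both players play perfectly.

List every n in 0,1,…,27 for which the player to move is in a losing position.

0, 2, 4, 6, 8, 10, 12, 14, 16, 18, 20, 22, 24, 26

Use the standard recursion: the mover loses at a terminal position; elsewhere, the mover wins exactly when some move hands the opponent an L position.
n=0: no move → L
n=1: W (go to 0, an L position)
n=2: L (sole option 1(W) is W)
n=3: W (go to 2, an L position)
n=4: L (sole option 3(W) is W)
n=5: W (go to 4, an L position)
n=6: L (options 5(W), 1(W) are all W)
n=7: W (go to 6, an L position)
n=8: L (options 7(W), 3(W) are all W)
n=9: W (go to 8, an L position)
n=10: L (options 9(W), 5(W) are all W)
n=11: W (go to 10, an L position)
n=12: L (options 11(W), 7(W) are all W)
n=13: W (go to 12, an L position)
n=14: L (options 13(W), 9(W) are all W)
n=15: W (go to 14, an L position)
n=16: L (options 15(W), 11(W) are all W)
n=17: W (go to 16, an L position)
n=18: L (options 17(W), 13(W) are all W)
n=19: W (go to 18, an L position)
n=20: L (options 19(W), 15(W) are all W)
n=21: W (go to 20, an L position)
n=22: L (options 21(W), 17(W) are all W)
n=23: W (go to 22, an L position)
n=24: L (options 23(W), 19(W) are all W)
n=25: W (go to 24, an L position)
n=26: L (options 25(W), 21(W) are all W)
n=27: W (go to 26, an L position)
The losing starting values of n are exactly the entries labelled L in this table (14 of them).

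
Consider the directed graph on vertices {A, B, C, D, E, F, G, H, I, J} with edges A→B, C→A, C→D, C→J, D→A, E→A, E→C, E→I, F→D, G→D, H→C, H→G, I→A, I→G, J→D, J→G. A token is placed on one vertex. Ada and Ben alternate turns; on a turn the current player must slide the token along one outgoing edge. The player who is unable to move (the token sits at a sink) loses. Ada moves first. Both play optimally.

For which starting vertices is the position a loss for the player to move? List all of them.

B, D, H, I

Compute win/loss labels from the base case upward. A position with no move is L. Any other position is W if it can reach an L in one move, else L.
Every edge goes from a vertex to one that appears earlier in the order B, A, D, G, J, C, H, I, E, F, so processing vertices in that order labels each vertex after all of its successors.
B: no outgoing edge → L
A: W (go to B, an L position)
D: L (sole option A(W) is W)
G: W (go to D, an L position)
J: W (go to D, an L position)
C: W (go to D, an L position)
H: L (options C(W), G(W) are all W)
I: L (options G(W), A(W) are all W)
E: W (go to I, an L position)
F: W (go to D, an L position)
Reading off the rows marked L gives the requested list; there are 4 such vertices.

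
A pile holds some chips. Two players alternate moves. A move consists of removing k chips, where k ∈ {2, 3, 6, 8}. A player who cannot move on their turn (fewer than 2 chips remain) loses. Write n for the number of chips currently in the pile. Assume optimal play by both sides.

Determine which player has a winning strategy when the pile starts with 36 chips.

Work bottom-up. With no move the player to move loses. Otherwise the position is W if at least one move leads to an L position for the opponent, and L if every move leads to a W.
n=0: no move → L
n=1: no move → L
n=2: W (go to 0, an L position)
n=3: W (go to 1, an L position)
n=4: W (go to 1, an L position)
n=5: L (options 3(W), 2(W) are all W)
n=6: W (go to 0, an L position)
n=7: W (go to 5, an L position)
n=8: W (go to 5, an L position)
n=9: W (go to 1, an L position)
n=10: L (options 8(W), 7(W), 4(W), 2(W) are all W)
n=11: W (go to 5, an L position)
n=12: W (go to 10, an L position)
n=13: W (go to 10, an L position)
n=14: L (options 12(W), 11(W), 8(W), 6(W) are all W)
n=15: L (options 13(W), 12(W), 9(W), 7(W) are all W)
n=16: W (go to 14, an L position)
n=17: W (go to 15, an L position)
n=18: W (go to 15, an L position)
n=19: L (options 17(W), 16(W), 13(W), 11(W) are all W)
n=20: W (go to 14, an L position)
n=21: W (go to 19, an L position)
n=22: W (go to 19, an L position)
n=23: W (go to 15, an L position)
n=24: L (options 22(W), 21(W), 18(W), 16(W) are all W)
n=25: W (go to 19, an L position)
n=26: W (go to 24, an L position)
n=27: W (go to 24, an L position)
n=28: L (options 26(W), 25(W), 22(W), 20(W) are all W)
n=29: L (options 27(W), 26(W), 23(W), 21(W) are all W)
n=30: W (go to 28, an L position)
n=31: W (go to 29, an L position)
n=32: W (go to 29, an L position)
n=33: L (options 31(W), 30(W), 27(W), 25(W) are all W)
n=34: W (go to 28, an L position)
n=35: W (go to 33, an L position)
n=36: W (go to 33, an L position)
From 36 the player to move can remove 3, leaving 33, reaching an L position.

The first player wins.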